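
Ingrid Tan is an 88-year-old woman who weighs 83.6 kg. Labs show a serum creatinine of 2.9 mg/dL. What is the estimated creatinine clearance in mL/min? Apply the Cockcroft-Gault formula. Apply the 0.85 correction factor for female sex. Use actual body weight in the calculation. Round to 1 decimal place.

17.7 mL/min

CrCl = (140 − 88) × 83.6 / (72 × 2.9) × 0.85 = 4347.2 / 208.80 × 0.85 ≈ 17.7 mL/min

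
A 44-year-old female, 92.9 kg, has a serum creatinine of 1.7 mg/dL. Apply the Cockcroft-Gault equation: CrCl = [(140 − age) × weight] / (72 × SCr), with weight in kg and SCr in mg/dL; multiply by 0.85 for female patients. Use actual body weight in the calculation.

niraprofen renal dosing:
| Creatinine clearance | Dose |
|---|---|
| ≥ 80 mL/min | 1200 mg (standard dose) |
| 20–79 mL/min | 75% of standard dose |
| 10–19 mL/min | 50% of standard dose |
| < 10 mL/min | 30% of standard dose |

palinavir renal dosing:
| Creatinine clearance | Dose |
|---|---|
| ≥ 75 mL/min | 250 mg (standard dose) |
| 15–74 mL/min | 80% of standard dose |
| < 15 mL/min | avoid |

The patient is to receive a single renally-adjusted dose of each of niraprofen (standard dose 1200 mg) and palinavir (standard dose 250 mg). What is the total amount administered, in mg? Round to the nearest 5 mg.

CrCl = (140 − 44) × 92.9 / (72 × 1.7) × 0.85 = 8918.4 / 122.40 × 0.85 ≈ 61.9 mL/min
CrCl ≈ 62 mL/min.
niraprofen: 20–79 mL/min → 75% of 1200 mg = 900 mg.
palinavir: 15–74 mL/min → 80% of 250 mg = 200 mg.
Total = 900 + 200 = 1100 mg.

1100 mg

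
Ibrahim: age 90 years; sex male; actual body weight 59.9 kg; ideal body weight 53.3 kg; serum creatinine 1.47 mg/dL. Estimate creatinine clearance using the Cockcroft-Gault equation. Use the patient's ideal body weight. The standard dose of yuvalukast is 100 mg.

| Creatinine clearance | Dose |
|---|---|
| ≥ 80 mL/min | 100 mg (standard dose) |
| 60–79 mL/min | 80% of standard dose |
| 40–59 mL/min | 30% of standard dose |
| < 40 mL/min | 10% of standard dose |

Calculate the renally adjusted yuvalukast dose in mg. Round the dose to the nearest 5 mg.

CrCl = (140 − 90) × 53.3 / (72 × 1.47) = 2665.0 / 105.84 ≈ 25.2 mL/min
CrCl ≈ 25 mL/min → bracket < 40 mL/min.
10% of 100 mg = 10 mg

10 mg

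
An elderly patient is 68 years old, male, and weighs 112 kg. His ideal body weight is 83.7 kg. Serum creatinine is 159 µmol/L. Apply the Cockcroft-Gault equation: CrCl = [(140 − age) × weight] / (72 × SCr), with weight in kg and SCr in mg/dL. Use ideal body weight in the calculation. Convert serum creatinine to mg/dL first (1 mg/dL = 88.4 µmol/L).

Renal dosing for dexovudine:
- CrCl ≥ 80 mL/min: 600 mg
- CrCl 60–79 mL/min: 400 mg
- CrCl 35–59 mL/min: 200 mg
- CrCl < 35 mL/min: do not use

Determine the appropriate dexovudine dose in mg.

SCr = 159 / 88.4 = 1.799 mg/dL
CrCl = (140 − 68) × 83.7 / (72 × 1.799) = 6026.4 / 129.53 ≈ 46.5 mL/min
CrCl ≈ 47 mL/min → bracket 35–59 mL/min.
Dose for this bracket: 200 mg.

200 mg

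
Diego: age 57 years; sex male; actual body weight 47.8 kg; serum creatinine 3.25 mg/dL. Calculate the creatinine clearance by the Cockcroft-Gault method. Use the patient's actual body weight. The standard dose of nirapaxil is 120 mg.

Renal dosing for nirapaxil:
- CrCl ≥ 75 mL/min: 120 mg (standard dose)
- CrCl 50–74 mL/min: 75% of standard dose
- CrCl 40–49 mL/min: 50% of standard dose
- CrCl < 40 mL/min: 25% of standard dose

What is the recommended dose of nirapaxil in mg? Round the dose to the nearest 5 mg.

30 mg

CrCl = (140 − 57) × 47.8 / (72 × 3.25) = 3967.4 / 234.00 ≈ 17.0 mL/min
CrCl ≈ 17 mL/min → bracket < 40 mL/min.
25% of 120 mg = 30 mg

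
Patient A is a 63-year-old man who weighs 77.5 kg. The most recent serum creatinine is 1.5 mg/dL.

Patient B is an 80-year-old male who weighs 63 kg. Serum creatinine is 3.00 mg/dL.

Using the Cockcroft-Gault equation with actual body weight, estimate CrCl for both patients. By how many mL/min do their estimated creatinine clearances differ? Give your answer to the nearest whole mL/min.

38 mL/min

Patient A: CrCl = (140 − 63) × 77.5 / (72 × 1.5) = 5967.5 / 108.00 ≈ 55.3 mL/min
Patient B: CrCl = (140 − 80) × 63 / (72 × 3) = 3780.0 / 216.00 ≈ 17.5 mL/min
|55.3 − 17.5| = 37.8 mL/min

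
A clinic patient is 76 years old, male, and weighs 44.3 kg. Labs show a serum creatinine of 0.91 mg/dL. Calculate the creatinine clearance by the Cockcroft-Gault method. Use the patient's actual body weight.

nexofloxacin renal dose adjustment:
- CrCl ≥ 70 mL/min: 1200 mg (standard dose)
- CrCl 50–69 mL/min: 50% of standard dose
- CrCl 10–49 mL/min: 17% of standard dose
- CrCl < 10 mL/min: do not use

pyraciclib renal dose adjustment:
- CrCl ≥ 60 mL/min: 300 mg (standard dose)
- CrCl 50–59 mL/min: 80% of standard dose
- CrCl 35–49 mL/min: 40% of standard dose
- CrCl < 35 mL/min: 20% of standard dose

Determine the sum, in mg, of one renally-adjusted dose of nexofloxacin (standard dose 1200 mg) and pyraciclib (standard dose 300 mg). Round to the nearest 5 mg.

325 mg

CrCl = (140 − 76) × 44.3 / (72 × 0.91) = 2835.2 / 65.52 ≈ 43.3 mL/min
CrCl ≈ 43 mL/min.
nexofloxacin: 10–49 mL/min → 17% of 1200 mg = 204 mg.
pyraciclib: 35–49 mL/min → 40% of 300 mg = 120 mg.
Total = 204 + 120 = 324 mg.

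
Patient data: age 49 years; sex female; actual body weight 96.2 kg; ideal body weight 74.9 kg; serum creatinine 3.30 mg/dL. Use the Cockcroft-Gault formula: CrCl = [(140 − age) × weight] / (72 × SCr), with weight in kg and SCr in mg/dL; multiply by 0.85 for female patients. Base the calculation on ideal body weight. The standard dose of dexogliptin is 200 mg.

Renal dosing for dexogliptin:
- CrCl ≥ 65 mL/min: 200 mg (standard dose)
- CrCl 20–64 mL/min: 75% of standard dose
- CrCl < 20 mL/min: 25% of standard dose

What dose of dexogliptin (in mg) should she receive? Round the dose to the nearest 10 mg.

CrCl = (140 − 49) × 74.9 / (72 × 3.3) × 0.85 = 6815.9 / 237.60 × 0.85 ≈ 24.4 mL/min
CrCl ≈ 24 mL/min → bracket 20–64 mL/min.
75% of 200 mg = 150 mg

150 mg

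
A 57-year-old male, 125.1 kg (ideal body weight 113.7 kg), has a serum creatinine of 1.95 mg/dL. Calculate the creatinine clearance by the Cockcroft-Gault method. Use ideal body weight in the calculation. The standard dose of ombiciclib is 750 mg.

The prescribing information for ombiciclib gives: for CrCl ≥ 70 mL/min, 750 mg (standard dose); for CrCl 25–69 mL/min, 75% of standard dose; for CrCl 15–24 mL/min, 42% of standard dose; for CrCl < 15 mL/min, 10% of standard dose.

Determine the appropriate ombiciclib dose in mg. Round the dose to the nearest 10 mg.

CrCl = (140 − 57) × 113.7 / (72 × 1.95) = 9437.1 / 140.40 ≈ 67.2 mL/min
CrCl ≈ 67 mL/min → bracket 25–69 mL/min.
75% of 750 mg = 562.5 mg → 560 mg

560 mg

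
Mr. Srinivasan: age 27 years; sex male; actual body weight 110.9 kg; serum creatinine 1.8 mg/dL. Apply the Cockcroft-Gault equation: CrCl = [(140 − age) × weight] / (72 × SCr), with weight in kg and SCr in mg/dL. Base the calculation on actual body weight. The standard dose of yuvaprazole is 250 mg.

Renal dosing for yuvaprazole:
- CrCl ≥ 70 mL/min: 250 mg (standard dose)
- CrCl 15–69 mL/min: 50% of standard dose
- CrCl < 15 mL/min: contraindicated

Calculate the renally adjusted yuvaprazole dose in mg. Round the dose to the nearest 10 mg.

CrCl = (140 − 27) × 110.9 / (72 × 1.8) = 12531.7 / 129.60 ≈ 96.7 mL/min
CrCl ≈ 97 mL/min → bracket ≥ 70 mL/min.
100% of 250 mg = 250 mg

250 mg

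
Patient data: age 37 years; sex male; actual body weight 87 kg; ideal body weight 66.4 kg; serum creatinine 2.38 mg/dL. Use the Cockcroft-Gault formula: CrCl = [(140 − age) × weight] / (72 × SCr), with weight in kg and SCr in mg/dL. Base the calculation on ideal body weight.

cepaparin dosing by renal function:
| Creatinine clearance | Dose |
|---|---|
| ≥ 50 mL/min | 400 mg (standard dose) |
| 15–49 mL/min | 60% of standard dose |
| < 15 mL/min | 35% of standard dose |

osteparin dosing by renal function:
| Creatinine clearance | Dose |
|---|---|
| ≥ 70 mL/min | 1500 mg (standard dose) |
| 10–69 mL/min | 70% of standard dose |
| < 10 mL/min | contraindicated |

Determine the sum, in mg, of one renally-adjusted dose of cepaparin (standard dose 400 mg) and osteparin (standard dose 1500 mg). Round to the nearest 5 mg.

CrCl = (140 − 37) × 66.4 / (72 × 2.38) = 6839.2 / 171.36 ≈ 39.9 mL/min
CrCl ≈ 40 mL/min.
cepaparin: 15–49 mL/min → 60% of 400 mg = 240 mg.
osteparin: 10–69 mL/min → 70% of 1500 mg = 1050 mg.
Total = 240 + 1050 = 1290 mg.

1290 mg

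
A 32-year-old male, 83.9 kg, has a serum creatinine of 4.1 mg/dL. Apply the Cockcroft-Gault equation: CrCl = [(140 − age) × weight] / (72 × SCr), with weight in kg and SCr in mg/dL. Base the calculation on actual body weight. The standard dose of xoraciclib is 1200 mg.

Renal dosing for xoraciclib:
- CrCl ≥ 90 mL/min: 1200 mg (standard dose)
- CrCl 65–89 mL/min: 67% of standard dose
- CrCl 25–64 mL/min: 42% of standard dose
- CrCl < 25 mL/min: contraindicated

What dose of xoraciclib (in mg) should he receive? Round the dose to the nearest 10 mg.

500 mg

CrCl = (140 − 32) × 83.9 / (72 × 4.1) = 9061.2 / 295.20 ≈ 30.7 mL/min
CrCl ≈ 31 mL/min → bracket 25–64 mL/min.
42% of 1200 mg = 504 mg → 500 mg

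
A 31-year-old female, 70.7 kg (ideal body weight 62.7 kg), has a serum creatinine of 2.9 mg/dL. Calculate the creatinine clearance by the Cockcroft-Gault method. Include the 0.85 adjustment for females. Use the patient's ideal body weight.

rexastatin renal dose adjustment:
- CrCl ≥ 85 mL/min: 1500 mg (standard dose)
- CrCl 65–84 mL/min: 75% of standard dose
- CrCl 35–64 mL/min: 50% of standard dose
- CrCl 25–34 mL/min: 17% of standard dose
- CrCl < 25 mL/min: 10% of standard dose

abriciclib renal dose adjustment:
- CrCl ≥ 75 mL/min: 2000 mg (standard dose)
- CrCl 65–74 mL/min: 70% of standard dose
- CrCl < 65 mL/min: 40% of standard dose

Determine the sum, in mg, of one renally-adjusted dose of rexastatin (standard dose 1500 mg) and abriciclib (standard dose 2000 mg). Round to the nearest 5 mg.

CrCl = (140 − 31) × 62.7 / (72 × 2.9) × 0.85 = 6834.3 / 208.80 × 0.85 ≈ 27.8 mL/min
CrCl ≈ 28 mL/min.
rexastatin: 25–34 mL/min → 17% of 1500 mg = 255 mg.
abriciclib: < 65 mL/min → 40% of 2000 mg = 800 mg.
Total = 255 + 800 = 1055 mg.

1055 mg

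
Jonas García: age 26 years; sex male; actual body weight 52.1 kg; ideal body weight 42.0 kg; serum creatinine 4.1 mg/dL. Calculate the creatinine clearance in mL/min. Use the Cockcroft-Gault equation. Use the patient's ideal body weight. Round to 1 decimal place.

16.2 mL/min

CrCl = (140 − 26) × 42 / (72 × 4.1) = 4788.0 / 295.20 ≈ 16.2 mL/min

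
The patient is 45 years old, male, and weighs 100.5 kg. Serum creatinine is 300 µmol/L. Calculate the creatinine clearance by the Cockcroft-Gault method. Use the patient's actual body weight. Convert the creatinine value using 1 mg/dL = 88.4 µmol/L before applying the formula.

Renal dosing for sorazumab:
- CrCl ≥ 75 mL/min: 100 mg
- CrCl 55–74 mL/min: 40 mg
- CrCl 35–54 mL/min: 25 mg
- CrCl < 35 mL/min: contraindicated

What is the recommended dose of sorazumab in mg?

SCr = 300 / 88.4 = 3.394 mg/dL
CrCl = (140 − 45) × 100.5 / (72 × 3.394) = 9547.5 / 244.37 ≈ 39.1 mL/min
CrCl ≈ 39 mL/min → bracket 35–54 mL/min.
Dose for this bracket: 25 mg.

25 mg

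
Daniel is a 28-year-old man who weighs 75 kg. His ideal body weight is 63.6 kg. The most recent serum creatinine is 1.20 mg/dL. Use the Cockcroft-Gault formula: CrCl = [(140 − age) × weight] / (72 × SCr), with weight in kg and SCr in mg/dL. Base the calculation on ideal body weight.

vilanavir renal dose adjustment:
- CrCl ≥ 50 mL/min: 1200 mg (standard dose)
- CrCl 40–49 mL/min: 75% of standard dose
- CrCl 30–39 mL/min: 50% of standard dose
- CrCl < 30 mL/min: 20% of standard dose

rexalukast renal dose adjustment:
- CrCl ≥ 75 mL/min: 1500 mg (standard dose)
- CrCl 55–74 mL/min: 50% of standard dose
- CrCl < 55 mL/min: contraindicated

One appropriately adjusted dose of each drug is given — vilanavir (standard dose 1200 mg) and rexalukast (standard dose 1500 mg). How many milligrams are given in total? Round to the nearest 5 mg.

CrCl = (140 − 28) × 63.6 / (72 × 1.2) = 7123.2 / 86.40 ≈ 82.4 mL/min
CrCl ≈ 82 mL/min.
vilanavir: ≥ 50 mL/min → 100% of 1200 mg = 1200 mg.
rexalukast: ≥ 75 mL/min → 100% of 1500 mg = 1500 mg.
Total = 1200 + 1500 = 2700 mg.

2700 mg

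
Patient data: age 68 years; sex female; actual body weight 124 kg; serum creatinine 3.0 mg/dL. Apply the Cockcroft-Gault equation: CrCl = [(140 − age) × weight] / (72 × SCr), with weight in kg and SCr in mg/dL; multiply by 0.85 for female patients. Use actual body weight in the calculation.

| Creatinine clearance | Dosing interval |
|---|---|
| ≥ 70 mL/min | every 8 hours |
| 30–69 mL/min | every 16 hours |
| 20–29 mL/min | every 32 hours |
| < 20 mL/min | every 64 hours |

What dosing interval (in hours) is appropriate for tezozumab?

every 16 hours

CrCl = (140 − 68) × 124 / (72 × 3) × 0.85 = 8928.0 / 216.00 × 0.85 ≈ 35.1 mL/min
CrCl ≈ 35 mL/min → bracket 30–69 mL/min → every 16 hours.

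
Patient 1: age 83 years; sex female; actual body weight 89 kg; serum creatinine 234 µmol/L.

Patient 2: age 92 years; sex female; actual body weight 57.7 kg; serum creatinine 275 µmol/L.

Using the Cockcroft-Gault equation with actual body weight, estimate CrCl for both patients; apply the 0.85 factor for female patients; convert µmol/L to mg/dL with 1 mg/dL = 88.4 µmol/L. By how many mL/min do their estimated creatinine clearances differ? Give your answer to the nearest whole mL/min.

Patient 1: SCr = 234 / 88.4 = 2.647 mg/dL
Patient 1: CrCl = (140 − 83) × 89 / (72 × 2.647) × 0.85 = 5073.0 / 190.58 × 0.85 ≈ 22.6 mL/min
Patient 2: SCr = 275 / 88.4 = 3.111 mg/dL
Patient 2: CrCl = (140 − 92) × 57.7 / (72 × 3.111) × 0.85 = 2769.6 / 223.99 × 0.85 ≈ 10.5 mL/min
|22.6 − 10.5| = 12.1 mL/min

12 mL/min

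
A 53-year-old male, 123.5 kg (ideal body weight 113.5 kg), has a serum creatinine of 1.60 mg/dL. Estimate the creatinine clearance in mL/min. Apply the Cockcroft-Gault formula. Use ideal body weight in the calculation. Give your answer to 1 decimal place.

CrCl = (140 − 53) × 113.5 / (72 × 1.6) = 9874.5 / 115.20 ≈ 85.7 mL/min

85.7 mL/min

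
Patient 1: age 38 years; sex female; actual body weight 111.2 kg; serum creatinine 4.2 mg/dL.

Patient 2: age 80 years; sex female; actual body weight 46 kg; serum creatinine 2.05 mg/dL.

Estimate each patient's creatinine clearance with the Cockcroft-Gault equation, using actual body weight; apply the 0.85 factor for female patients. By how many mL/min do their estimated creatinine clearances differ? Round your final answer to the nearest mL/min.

Patient 1: CrCl = (140 − 38) × 111.2 / (72 × 4.2) × 0.85 = 11342.4 / 302.40 × 0.85 ≈ 31.9 mL/min
Patient 2: CrCl = (140 − 80) × 46 / (72 × 2.05) × 0.85 = 2760.0 / 147.60 × 0.85 ≈ 15.9 mL/min
|31.9 − 15.9| = 16.0 mL/min

16 mL/min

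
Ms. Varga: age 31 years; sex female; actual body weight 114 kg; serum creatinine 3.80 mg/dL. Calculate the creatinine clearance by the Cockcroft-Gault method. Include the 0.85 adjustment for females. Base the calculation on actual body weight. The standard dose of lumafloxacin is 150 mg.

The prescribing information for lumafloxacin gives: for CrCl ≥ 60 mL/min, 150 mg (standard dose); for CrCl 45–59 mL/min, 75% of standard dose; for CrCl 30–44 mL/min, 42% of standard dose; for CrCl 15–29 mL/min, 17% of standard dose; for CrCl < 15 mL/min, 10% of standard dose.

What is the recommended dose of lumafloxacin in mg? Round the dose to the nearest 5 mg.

CrCl = (140 − 31) × 114 / (72 × 3.8) × 0.85 = 12426.0 / 273.60 × 0.85 ≈ 38.6 mL/min
CrCl ≈ 39 mL/min → bracket 30–44 mL/min.
42% of 150 mg = 63 mg → 65 mg

65 mg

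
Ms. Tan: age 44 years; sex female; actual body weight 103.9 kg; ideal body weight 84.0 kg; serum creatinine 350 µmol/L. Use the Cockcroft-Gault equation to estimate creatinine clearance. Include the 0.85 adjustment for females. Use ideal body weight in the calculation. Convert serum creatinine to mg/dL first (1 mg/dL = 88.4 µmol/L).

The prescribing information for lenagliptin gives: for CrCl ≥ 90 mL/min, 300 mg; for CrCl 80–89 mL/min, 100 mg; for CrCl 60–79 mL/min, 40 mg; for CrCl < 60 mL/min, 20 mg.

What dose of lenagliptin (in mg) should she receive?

SCr = 350 / 88.4 = 3.959 mg/dL
CrCl = (140 − 44) × 84 / (72 × 3.959) × 0.85 = 8064.0 / 285.05 × 0.85 ≈ 24.0 mL/min
CrCl ≈ 24 mL/min → bracket < 60 mL/min.
Dose for this bracket: 20 mg.

20 mg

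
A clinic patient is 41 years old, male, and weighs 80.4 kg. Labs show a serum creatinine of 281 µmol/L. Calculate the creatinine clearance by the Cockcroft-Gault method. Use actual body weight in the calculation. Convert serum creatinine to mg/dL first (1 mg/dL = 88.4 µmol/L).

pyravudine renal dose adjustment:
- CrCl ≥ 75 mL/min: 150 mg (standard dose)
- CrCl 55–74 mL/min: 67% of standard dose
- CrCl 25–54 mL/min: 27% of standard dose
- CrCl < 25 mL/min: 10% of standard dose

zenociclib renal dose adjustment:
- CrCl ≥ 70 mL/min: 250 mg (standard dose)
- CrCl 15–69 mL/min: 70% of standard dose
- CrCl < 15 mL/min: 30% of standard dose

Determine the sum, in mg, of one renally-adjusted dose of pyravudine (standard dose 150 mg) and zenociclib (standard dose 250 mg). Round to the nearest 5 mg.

215 mg

SCr = 281 / 88.4 = 3.179 mg/dL
CrCl = (140 − 41) × 80.4 / (72 × 3.179) = 7959.6 / 228.89 ≈ 34.8 mL/min
CrCl ≈ 35 mL/min.
pyravudine: 25–54 mL/min → 27% of 150 mg = 40.5 mg.
zenociclib: 15–69 mL/min → 70% of 250 mg = 175 mg.
Total = 40.5 + 175 = 215.5 mg.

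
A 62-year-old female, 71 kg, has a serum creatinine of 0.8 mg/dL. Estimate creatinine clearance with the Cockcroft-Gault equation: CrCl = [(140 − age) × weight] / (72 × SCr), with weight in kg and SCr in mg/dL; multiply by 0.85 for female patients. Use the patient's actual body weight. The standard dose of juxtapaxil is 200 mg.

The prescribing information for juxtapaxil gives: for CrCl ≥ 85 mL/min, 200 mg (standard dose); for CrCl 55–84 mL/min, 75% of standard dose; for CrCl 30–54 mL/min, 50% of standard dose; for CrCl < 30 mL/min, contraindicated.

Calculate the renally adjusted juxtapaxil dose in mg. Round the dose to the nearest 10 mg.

150 mg

CrCl = (140 − 62) × 71 / (72 × 0.8) × 0.85 = 5538.0 / 57.60 × 0.85 ≈ 81.7 mL/min
CrCl ≈ 82 mL/min → bracket 55–84 mL/min.
75% of 200 mg = 150 mg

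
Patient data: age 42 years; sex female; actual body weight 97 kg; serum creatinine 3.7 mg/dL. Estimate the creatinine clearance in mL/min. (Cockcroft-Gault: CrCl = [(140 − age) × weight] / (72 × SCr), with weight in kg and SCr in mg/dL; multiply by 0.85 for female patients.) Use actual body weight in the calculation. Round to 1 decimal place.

CrCl = (140 − 42) × 97 / (72 × 3.7) × 0.85 = 9506.0 / 266.40 × 0.85 ≈ 30.3 mL/min

30.3 mL/min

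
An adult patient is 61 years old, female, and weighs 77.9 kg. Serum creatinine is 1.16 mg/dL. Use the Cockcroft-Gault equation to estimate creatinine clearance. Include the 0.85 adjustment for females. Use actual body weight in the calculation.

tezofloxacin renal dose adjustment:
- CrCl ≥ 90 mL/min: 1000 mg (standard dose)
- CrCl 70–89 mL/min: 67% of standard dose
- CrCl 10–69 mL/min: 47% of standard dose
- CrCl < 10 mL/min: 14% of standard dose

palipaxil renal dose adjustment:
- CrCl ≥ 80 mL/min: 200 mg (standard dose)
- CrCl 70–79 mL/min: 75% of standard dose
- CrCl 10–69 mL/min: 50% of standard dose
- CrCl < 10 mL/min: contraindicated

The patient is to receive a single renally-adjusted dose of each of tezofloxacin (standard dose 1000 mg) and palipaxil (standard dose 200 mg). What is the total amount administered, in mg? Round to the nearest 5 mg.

CrCl = (140 − 61) × 77.9 / (72 × 1.16) × 0.85 = 6154.1 / 83.52 × 0.85 ≈ 62.6 mL/min
CrCl ≈ 63 mL/min.
tezofloxacin: 10–69 mL/min → 47% of 1000 mg = 470 mg.
palipaxil: 10–69 mL/min → 50% of 200 mg = 100 mg.
Total = 470 + 100 = 570 mg.

570 mg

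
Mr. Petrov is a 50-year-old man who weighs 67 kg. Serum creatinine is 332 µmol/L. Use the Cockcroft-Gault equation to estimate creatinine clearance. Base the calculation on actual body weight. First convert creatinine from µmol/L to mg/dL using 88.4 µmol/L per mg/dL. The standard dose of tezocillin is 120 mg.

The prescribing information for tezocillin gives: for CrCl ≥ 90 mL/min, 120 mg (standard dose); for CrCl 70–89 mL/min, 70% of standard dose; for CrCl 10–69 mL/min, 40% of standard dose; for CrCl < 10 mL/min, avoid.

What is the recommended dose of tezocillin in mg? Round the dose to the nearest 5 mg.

SCr = 332 / 88.4 = 3.756 mg/dL
CrCl = (140 − 50) × 67 / (72 × 3.756) = 6030.0 / 270.43 ≈ 22.3 mL/min
CrCl ≈ 22 mL/min → bracket 10–69 mL/min.
40% of 120 mg = 48 mg → 50 mg

50 mg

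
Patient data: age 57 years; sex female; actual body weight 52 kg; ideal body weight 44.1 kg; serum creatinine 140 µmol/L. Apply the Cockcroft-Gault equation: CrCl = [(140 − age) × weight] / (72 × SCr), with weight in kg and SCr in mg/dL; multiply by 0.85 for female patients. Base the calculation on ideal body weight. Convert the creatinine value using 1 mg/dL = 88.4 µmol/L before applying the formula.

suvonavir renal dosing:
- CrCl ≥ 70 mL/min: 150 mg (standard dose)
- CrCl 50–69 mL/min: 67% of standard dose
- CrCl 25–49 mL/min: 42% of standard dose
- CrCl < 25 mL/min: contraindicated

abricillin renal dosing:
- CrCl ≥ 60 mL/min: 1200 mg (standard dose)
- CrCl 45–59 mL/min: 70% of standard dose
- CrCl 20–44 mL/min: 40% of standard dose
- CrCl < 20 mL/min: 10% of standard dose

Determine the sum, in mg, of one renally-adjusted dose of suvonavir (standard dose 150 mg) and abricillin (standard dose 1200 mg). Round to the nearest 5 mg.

SCr = 140 / 88.4 = 1.584 mg/dL
CrCl = (140 − 57) × 44.1 / (72 × 1.584) × 0.85 = 3660.3 / 114.05 × 0.85 ≈ 27.3 mL/min
CrCl ≈ 27 mL/min.
suvonavir: 25–49 mL/min → 42% of 150 mg = 63 mg.
abricillin: 20–44 mL/min → 40% of 1200 mg = 480 mg.
Total = 63 + 480 = 543 mg.

545 mg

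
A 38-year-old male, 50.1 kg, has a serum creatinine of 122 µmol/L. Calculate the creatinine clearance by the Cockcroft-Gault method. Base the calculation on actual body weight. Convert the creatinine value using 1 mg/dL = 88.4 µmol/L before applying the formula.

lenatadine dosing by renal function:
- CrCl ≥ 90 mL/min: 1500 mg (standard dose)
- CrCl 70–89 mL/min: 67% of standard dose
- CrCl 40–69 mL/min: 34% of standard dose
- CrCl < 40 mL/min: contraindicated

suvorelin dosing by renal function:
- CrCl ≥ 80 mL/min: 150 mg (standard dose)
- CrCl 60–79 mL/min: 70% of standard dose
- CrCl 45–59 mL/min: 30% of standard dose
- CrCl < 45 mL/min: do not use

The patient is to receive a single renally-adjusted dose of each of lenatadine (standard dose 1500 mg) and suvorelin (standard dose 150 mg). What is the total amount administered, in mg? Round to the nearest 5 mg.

SCr = 122 / 88.4 = 1.38 mg/dL
CrCl = (140 − 38) × 50.1 / (72 × 1.38) = 5110.2 / 99.36 ≈ 51.4 mL/min
CrCl ≈ 51 mL/min.
lenatadine: 40–69 mL/min → 34% of 1500 mg = 510 mg.
suvorelin: 45–59 mL/min → 30% of 150 mg = 45 mg.
Total = 510 + 45 = 555 mg.

555 mg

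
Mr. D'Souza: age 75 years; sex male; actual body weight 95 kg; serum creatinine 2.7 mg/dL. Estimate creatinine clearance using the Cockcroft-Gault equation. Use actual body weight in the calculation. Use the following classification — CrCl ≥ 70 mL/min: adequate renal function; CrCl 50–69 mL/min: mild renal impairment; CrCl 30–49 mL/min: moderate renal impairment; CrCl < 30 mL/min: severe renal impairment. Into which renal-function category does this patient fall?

CrCl = (140 − 75) × 95 / (72 × 2.7) = 6175.0 / 194.40 ≈ 31.8 mL/min
32 mL/min falls in the 'moderate renal impairment' range.

moderate renal impairment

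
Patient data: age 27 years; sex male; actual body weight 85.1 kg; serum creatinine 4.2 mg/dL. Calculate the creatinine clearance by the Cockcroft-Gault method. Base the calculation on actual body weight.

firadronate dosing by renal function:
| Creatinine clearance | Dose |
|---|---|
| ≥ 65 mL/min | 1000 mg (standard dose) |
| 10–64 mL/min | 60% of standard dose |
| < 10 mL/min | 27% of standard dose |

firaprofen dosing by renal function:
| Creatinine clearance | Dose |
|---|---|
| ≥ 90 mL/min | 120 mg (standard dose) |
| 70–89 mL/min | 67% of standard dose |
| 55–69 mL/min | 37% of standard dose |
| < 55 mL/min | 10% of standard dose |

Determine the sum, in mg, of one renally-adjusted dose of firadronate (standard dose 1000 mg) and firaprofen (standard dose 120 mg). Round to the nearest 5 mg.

CrCl = (140 − 27) × 85.1 / (72 × 4.2) = 9616.3 / 302.40 ≈ 31.8 mL/min
CrCl ≈ 32 mL/min.
firadronate: 10–64 mL/min → 60% of 1000 mg = 600 mg.
firaprofen: < 55 mL/min → 10% of 120 mg = 12 mg.
Total = 600 + 12 = 612 mg.

610 mg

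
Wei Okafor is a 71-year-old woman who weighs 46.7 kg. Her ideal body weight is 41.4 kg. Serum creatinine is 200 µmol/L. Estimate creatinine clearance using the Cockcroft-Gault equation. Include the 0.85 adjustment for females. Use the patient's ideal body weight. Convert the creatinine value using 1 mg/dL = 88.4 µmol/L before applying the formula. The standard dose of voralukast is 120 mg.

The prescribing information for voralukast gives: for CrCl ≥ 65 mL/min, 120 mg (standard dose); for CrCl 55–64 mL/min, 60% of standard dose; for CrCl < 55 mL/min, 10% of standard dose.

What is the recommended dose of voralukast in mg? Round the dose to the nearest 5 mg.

SCr = 200 / 88.4 = 2.262 mg/dL
CrCl = (140 − 71) × 41.4 / (72 × 2.262) × 0.85 = 2856.6 / 162.86 × 0.85 ≈ 14.9 mL/min
CrCl ≈ 15 mL/min → bracket < 55 mL/min.
10% of 120 mg = 12 mg → 10 mg

10 mg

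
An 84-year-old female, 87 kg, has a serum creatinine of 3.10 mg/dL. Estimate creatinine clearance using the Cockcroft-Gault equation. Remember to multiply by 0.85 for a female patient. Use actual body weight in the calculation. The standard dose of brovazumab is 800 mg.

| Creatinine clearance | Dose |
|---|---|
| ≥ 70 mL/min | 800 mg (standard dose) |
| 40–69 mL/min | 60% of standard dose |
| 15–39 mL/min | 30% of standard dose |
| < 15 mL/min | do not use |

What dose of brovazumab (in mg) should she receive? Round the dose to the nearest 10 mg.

CrCl = (140 − 84) × 87 / (72 × 3.1) × 0.85 = 4872.0 / 223.20 × 0.85 ≈ 18.6 mL/min
CrCl ≈ 19 mL/min → bracket 15–39 mL/min.
30% of 800 mg = 240 mg

240 mg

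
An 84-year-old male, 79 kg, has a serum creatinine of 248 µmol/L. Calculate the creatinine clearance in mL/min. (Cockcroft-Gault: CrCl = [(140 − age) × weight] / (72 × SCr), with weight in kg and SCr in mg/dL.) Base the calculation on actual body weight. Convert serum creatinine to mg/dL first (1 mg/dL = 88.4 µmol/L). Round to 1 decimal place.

21.9 mL/min

SCr = 248 / 88.4 = 2.805 mg/dL
CrCl = (140 − 84) × 79 / (72 × 2.805) = 4424.0 / 201.96 ≈ 21.9 mL/min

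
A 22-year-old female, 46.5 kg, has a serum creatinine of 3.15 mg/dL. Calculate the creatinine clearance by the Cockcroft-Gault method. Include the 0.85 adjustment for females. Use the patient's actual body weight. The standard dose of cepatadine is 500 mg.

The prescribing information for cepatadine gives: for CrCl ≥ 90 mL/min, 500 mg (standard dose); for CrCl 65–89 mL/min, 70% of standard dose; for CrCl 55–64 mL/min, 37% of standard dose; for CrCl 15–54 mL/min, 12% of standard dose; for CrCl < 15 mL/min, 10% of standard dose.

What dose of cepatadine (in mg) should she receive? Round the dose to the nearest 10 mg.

CrCl = (140 − 22) × 46.5 / (72 × 3.15) × 0.85 = 5487.0 / 226.80 × 0.85 ≈ 20.6 mL/min
CrCl ≈ 21 mL/min → bracket 15–54 mL/min.
12% of 500 mg = 60 mg

60 mg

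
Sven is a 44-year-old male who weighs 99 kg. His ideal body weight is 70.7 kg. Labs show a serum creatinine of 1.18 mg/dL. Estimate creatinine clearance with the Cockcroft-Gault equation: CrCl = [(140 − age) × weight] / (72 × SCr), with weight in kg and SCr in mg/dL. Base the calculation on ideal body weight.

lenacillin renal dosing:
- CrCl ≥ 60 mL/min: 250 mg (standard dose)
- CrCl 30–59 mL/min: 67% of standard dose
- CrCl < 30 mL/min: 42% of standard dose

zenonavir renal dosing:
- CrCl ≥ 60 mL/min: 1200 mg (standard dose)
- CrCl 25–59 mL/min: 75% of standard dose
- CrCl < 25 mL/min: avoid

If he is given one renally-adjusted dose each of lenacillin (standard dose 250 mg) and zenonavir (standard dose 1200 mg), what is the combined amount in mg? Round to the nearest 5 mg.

CrCl = (140 − 44) × 70.7 / (72 × 1.18) = 6787.2 / 84.96 ≈ 79.9 mL/min
CrCl ≈ 80 mL/min.
lenacillin: ≥ 60 mL/min → 100% of 250 mg = 250 mg.
zenonavir: ≥ 60 mL/min → 100% of 1200 mg = 1200 mg.
Total = 250 + 1200 = 1450 mg.

1450 mg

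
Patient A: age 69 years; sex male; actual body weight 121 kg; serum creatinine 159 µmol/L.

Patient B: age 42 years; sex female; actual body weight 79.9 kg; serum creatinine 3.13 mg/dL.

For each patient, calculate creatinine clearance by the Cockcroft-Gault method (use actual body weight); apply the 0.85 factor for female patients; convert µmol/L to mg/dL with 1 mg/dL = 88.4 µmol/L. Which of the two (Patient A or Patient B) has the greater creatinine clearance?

Patient A

Patient A: SCr = 159 / 88.4 = 1.799 mg/dL
Patient A: CrCl = (140 − 69) × 121 / (72 × 1.799) = 8591.0 / 129.53 ≈ 66.3 mL/min
Patient B: CrCl = (140 − 42) × 79.9 / (72 × 3.13) × 0.85 = 7830.2 / 225.36 × 0.85 ≈ 29.5 mL/min
66.3 vs 29.5 mL/min → Patient A is higher.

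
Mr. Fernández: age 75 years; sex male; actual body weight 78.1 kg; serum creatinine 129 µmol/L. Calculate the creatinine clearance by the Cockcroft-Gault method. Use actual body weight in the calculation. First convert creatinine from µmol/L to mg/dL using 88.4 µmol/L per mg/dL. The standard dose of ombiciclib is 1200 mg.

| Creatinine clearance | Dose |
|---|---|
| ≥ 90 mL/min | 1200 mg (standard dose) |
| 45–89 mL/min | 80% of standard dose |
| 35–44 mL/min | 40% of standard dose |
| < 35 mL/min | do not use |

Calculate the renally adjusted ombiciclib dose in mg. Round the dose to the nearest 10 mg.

960 mg

SCr = 129 / 88.4 = 1.459 mg/dL
CrCl = (140 − 75) × 78.1 / (72 × 1.459) = 5076.5 / 105.05 ≈ 48.3 mL/min
CrCl ≈ 48 mL/min → bracket 45–89 mL/min.
80% of 1200 mg = 960 mg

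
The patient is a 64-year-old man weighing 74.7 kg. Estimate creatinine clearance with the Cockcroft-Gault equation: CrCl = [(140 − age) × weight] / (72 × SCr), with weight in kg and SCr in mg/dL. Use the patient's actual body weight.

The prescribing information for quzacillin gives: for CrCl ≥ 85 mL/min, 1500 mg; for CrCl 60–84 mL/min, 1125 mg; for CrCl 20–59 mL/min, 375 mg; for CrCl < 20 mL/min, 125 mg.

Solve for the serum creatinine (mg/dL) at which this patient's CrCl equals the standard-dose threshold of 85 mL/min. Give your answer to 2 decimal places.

0.93 mg/dL

Standard dose requires CrCl ≥ 85 mL/min.
Set (140 − 64) × 74.7 / (72 × SCr) = 85
SCr = (140 − 64) × 74.7 / (72 × 85) = 0.928 mg/dL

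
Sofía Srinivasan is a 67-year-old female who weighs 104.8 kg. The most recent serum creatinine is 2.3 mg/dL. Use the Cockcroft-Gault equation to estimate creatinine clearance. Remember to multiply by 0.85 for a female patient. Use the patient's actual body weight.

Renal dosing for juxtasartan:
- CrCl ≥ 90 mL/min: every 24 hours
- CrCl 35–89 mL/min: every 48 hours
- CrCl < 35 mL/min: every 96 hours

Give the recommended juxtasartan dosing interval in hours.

every 48 hours

CrCl = (140 − 67) × 104.8 / (72 × 2.3) × 0.85 = 7650.4 / 165.60 × 0.85 ≈ 39.3 mL/min
CrCl ≈ 39 mL/min → bracket 35–89 mL/min → every 48 hours.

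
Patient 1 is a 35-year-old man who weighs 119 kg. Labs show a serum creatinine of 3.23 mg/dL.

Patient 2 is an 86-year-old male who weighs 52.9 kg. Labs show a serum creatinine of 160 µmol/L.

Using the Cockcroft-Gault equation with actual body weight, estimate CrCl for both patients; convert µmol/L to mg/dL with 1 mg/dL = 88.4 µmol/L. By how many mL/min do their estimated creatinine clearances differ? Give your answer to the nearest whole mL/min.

Patient 1: CrCl = (140 − 35) × 119 / (72 × 3.23) = 12495.0 / 232.56 ≈ 53.7 mL/min
Patient 2: SCr = 160 / 88.4 = 1.81 mg/dL
Patient 2: CrCl = (140 − 86) × 52.9 / (72 × 1.81) = 2856.6 / 130.32 ≈ 21.9 mL/min
|53.7 − 21.9| = 31.8 mL/min

32 mL/min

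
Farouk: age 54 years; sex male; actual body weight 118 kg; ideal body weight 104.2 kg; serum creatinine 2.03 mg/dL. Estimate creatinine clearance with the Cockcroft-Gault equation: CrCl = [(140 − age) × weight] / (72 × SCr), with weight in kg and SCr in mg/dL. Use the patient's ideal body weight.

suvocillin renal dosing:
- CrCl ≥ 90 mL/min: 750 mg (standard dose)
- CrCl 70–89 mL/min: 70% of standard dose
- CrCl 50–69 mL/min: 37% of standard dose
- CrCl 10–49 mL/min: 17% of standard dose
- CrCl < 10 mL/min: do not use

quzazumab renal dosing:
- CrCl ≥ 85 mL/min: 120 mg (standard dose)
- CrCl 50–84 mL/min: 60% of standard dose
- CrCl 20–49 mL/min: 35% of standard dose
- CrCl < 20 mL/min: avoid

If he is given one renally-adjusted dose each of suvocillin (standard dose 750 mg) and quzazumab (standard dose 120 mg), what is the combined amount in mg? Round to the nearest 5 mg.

350 mg

CrCl = (140 − 54) × 104.2 / (72 × 2.03) = 8961.2 / 146.16 ≈ 61.3 mL/min
CrCl ≈ 61 mL/min.
suvocillin: 50–69 mL/min → 37% of 750 mg = 277.5 mg.
quzazumab: 50–84 mL/min → 60% of 120 mg = 72 mg.
Total = 277.5 + 72 = 349.5 mg.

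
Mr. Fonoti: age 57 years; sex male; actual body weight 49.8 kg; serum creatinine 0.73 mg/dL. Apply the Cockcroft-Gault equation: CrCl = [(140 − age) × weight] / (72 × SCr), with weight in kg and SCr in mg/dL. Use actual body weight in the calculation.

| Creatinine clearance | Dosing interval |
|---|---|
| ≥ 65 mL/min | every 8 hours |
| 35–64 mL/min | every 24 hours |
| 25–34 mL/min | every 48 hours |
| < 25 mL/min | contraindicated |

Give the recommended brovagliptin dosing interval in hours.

CrCl = (140 − 57) × 49.8 / (72 × 0.73) = 4133.4 / 52.56 ≈ 78.6 mL/min
CrCl ≈ 79 mL/min → bracket ≥ 65 mL/min → every 8 hours.

every 8 hours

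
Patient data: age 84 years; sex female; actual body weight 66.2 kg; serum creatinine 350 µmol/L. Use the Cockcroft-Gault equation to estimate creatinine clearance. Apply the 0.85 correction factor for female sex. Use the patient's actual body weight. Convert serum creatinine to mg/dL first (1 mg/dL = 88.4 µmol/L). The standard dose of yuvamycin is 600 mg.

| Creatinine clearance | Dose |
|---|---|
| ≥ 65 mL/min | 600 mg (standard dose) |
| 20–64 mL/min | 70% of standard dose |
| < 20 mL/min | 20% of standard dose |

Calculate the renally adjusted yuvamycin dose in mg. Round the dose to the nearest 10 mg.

SCr = 350 / 88.4 = 3.959 mg/dL
CrCl = (140 − 84) × 66.2 / (72 × 3.959) × 0.85 = 3707.2 / 285.05 × 0.85 ≈ 11.1 mL/min
CrCl ≈ 11 mL/min → bracket < 20 mL/min.
20% of 600 mg = 120 mg

120 mg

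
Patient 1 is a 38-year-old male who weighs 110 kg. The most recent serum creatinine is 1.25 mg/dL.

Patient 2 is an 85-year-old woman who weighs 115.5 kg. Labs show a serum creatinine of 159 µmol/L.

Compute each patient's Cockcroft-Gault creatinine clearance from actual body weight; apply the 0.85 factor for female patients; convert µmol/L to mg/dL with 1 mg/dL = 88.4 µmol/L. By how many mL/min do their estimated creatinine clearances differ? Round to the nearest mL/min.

83 mL/min

Patient 1: CrCl = (140 − 38) × 110 / (72 × 1.25) = 11220.0 / 90.00 ≈ 124.7 mL/min
Patient 2: SCr = 159 / 88.4 = 1.799 mg/dL
Patient 2: CrCl = (140 − 85) × 115.5 / (72 × 1.799) × 0.85 = 6352.5 / 129.53 × 0.85 ≈ 41.7 mL/min
|124.7 − 41.7| = 83.0 mL/min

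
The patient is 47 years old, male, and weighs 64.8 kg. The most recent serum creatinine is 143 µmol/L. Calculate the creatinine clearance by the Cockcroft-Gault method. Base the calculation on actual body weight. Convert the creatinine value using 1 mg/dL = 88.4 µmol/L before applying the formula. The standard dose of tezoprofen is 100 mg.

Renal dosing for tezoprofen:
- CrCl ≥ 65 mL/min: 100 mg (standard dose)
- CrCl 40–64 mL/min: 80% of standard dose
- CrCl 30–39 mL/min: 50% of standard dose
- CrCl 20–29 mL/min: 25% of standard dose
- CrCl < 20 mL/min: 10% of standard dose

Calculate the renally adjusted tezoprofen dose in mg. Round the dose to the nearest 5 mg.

80 mg

SCr = 143 / 88.4 = 1.618 mg/dL
CrCl = (140 − 47) × 64.8 / (72 × 1.618) = 6026.4 / 116.50 ≈ 51.7 mL/min
CrCl ≈ 52 mL/min → bracket 40–64 mL/min.
80% of 100 mg = 80 mg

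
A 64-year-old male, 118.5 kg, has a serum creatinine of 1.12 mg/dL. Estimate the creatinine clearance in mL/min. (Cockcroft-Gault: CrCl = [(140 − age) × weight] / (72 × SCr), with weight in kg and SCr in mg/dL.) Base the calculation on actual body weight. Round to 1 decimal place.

111.7 mL/min

CrCl = (140 − 64) × 118.5 / (72 × 1.12) = 9006.0 / 80.64 ≈ 111.7 mL/min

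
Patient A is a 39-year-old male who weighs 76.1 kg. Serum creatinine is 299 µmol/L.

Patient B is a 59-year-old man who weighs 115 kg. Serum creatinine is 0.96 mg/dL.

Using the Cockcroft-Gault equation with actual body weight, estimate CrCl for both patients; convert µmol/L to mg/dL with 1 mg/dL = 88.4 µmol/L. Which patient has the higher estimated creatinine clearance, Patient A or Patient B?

Patient B

Patient A: SCr = 299 / 88.4 = 3.382 mg/dL
Patient A: CrCl = (140 − 39) × 76.1 / (72 × 3.382) = 7686.1 / 243.50 ≈ 31.6 mL/min
Patient B: CrCl = (140 − 59) × 115 / (72 × 0.96) = 9315.0 / 69.12 ≈ 134.8 mL/min
31.6 vs 134.8 mL/min → Patient B is higher.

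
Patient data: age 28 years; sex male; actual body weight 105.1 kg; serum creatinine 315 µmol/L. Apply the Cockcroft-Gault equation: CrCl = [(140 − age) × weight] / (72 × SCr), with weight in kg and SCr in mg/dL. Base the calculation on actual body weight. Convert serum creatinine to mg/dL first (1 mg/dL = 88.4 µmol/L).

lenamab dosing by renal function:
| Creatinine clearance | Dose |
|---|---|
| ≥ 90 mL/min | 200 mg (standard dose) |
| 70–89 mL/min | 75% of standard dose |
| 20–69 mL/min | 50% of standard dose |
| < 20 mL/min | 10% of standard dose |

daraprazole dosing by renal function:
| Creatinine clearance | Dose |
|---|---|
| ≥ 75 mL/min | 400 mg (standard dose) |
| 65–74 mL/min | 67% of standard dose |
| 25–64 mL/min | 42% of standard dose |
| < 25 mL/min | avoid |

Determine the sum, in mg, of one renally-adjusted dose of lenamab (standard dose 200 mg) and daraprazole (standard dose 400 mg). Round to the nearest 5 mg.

270 mg

SCr = 315 / 88.4 = 3.563 mg/dL
CrCl = (140 − 28) × 105.1 / (72 × 3.563) = 11771.2 / 256.54 ≈ 45.9 mL/min
CrCl ≈ 46 mL/min.
lenamab: 20–69 mL/min → 50% of 200 mg = 100 mg.
daraprazole: 25–64 mL/min → 42% of 400 mg = 168 mg.
Total = 100 + 168 = 268 mg.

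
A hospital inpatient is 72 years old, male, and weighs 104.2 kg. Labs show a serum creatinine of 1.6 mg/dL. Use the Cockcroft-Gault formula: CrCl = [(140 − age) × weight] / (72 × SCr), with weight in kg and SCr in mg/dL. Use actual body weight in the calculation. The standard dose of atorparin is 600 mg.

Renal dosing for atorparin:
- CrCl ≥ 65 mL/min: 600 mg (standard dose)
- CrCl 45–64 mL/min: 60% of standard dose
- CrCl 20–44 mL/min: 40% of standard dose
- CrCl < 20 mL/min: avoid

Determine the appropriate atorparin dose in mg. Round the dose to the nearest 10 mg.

CrCl = (140 − 72) × 104.2 / (72 × 1.6) = 7085.6 / 115.20 ≈ 61.5 mL/min
CrCl ≈ 62 mL/min → bracket 45–64 mL/min.
60% of 600 mg = 360 mg

360 mg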